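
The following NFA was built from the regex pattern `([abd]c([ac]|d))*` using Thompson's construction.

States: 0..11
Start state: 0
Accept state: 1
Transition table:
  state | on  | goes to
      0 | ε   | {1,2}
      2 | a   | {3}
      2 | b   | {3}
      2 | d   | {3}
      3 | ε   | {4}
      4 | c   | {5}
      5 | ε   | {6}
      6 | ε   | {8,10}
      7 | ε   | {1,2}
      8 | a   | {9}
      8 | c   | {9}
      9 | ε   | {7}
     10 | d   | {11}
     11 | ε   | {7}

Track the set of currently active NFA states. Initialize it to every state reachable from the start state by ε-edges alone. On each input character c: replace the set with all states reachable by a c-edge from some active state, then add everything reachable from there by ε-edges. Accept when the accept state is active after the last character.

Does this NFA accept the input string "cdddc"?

Answer: REJECT

Steps:
start: ε-closure({0}) = {0,1,2}
'c' @ 1: {}  — dead — no transitions
rest 'dddc' ignored (set empty)
after full input: {}  (accept=1 not in)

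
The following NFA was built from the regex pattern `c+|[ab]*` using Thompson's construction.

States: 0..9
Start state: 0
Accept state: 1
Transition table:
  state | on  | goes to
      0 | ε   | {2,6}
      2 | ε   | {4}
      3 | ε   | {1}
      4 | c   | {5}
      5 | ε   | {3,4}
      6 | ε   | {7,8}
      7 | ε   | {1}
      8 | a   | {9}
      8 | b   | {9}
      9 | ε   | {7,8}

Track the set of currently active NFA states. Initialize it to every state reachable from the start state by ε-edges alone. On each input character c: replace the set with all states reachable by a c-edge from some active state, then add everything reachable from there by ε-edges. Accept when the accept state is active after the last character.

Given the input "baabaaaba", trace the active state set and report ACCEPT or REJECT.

Answer: ACCEPT

Steps:
initial (ε-close {0}): {0,1,2,4,6,7,8}
'b' @ 1: {1,7,8,9}  [accepting]
'a' @ 2: {1,7,8,9}  [accepting]
'a' @ 3: {1,7,8,9}  [accepting]
'b' @ 4: {1,7,8,9}  [accepting]
'a' @ 5: {1,7,8,9}  [accepting]
'a' @ 6: {1,7,8,9}  [accepting]
'a' @ 7: {1,7,8,9}  [accepting]
'b' @ 8: {1,7,8,9}  [accepting]
'a' @ 9: {1,7,8,9}  [accepting]
final: {1,7,8,9}; accept 1 in set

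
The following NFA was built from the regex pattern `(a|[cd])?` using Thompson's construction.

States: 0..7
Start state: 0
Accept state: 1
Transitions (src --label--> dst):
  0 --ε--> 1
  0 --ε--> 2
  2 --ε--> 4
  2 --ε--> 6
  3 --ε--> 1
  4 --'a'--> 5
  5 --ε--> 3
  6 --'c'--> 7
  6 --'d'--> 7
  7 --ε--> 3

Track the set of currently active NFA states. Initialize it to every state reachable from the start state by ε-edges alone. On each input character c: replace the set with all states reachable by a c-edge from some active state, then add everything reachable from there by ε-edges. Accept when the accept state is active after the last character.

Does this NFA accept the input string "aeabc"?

start: ε-closure({0}) = {0,1,2,4,6}
'a' @ 1: {1,3,5}  ✓accept
'e' @ 2: {}  — state set empty
rest 'abc' ignored (set empty)
end set {} — state 1 not in

Answer: REJECT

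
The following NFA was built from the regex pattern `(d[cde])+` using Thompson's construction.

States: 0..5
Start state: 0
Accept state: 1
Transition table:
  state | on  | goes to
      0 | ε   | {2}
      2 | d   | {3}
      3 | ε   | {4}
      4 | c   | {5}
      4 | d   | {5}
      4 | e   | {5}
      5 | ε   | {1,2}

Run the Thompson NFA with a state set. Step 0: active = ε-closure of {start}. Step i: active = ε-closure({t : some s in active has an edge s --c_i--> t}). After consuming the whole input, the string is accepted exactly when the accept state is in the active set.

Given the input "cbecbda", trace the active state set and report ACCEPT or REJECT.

Answer: REJECT

Derivation:
S₀ = ε-closure({0}) = {0,2}
'c' @ 1: {}  — state set empty
rest 'becbda' ignored (set empty)
after full input: {}  (accept=1 not in)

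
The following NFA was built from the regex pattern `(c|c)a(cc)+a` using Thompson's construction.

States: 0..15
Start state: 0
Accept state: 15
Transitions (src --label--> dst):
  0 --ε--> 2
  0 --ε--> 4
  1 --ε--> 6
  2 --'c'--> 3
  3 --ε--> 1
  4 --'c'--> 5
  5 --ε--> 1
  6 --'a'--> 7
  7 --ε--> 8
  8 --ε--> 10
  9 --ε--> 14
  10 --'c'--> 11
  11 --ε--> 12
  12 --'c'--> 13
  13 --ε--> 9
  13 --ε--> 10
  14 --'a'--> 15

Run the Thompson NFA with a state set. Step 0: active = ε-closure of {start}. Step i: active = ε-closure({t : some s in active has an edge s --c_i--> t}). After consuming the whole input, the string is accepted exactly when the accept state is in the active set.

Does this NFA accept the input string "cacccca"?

initial (ε-close {0}): {0,2,4}
'c' @ 1: {1,3,5,6}
'a' @ 2: {7,8,10}
'c' @ 3: {11,12}
'c' @ 4: {9,10,13,14}
'c' @ 5: {11,12}
'c' @ 6: {9,10,13,14}
'a' @ 7: {15}  [accepting]
end set {15} — state 15 in

Answer: ACCEPT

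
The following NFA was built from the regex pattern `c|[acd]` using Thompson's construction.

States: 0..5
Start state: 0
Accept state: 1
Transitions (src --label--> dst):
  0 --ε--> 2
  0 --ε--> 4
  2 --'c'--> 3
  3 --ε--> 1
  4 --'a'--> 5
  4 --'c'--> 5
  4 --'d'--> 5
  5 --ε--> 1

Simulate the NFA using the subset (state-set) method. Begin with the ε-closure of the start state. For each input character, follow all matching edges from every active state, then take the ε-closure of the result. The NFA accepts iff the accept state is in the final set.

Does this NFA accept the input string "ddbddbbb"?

initial (ε-close {0}): {0,2,4}
'd' @ 1: {1,5}  (accept∈set)
'd' @ 2: {}  — state set empty
rest 'bddbbb' ignored (set empty)
final: {}; accept 1 not in set

Answer: REJECT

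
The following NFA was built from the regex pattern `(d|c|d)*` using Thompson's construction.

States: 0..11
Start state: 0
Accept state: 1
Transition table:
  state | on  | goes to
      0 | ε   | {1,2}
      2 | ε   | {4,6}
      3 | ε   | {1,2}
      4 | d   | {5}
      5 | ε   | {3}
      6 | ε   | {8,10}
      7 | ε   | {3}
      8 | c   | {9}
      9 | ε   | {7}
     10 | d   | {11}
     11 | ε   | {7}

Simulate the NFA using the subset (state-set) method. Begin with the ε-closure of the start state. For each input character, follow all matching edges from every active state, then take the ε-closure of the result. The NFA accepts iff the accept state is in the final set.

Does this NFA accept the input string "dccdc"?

initial (ε-close {0}): {0,1,2,4,6,8,10}
'd' @ 1: {1,2,3,4,5,6,7,8,10,11}  [accepting]
'c' @ 2: {1,2,3,4,6,7,8,9,10}  [accepting]
'c' @ 3: {1,2,3,4,6,7,8,9,10}  [accepting]
'd' @ 4: {1,2,3,4,5,6,7,8,10,11}  [accepting]
'c' @ 5: {1,2,3,4,6,7,8,9,10}  [accepting]
final: {1,2,3,4,6,7,8,9,10}; accept 1 in set

Answer: ACCEPT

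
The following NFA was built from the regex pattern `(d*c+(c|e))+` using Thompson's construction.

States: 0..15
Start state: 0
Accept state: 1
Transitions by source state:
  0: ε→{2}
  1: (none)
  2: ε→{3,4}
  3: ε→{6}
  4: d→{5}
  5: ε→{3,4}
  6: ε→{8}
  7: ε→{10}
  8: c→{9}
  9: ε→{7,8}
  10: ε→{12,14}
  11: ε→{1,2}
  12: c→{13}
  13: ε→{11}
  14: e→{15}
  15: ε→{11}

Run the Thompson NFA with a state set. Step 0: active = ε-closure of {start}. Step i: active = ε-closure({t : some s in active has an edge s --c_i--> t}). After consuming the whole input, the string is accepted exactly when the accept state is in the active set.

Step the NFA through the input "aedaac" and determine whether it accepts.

initial (ε-close {0}): {0,2,3,4,6,8}
'a' @ 1: {}  — state set empty
rest 'edaac' ignored (set empty)
end set {} — state 1 not in

Answer: REJECT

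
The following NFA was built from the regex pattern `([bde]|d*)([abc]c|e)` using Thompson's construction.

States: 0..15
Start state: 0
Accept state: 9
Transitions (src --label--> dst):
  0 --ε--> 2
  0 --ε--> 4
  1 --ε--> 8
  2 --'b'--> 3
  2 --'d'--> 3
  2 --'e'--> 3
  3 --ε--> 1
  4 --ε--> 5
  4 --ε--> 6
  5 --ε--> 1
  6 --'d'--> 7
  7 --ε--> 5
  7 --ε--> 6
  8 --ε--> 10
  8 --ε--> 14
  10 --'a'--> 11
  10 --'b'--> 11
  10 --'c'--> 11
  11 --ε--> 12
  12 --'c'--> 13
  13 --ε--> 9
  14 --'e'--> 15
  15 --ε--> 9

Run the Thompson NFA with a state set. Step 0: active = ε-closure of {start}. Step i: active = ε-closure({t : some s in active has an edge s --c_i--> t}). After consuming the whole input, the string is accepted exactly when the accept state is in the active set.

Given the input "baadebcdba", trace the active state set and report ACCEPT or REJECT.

initial (ε-close {0}): {0,1,2,4,5,6,8,10,14}
'b' @ 1: {1,3,8,10,11,12,14}
'a' @ 2: {11,12}
'a' @ 3: {}  — dead — no transitions
rest 'debcdba' ignored (set empty)
final: {}; accept 9 not in set

Answer: REJECT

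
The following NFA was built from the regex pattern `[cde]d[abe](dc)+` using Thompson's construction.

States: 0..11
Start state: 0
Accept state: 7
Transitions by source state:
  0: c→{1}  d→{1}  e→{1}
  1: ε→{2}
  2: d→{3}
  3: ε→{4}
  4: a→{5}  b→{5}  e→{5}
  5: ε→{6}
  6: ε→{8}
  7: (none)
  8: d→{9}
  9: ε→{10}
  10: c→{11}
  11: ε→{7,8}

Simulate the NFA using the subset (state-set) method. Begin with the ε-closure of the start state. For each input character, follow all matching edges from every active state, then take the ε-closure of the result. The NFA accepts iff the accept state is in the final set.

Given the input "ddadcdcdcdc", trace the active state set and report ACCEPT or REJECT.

start: ε-closure({0}) = {0}
'd' @ 1: {1,2}
'd' @ 2: {3,4}
'a' @ 3: {5,6,8}
'd' @ 4: {9,10}
'c' @ 5: {7,8,11}  (accept∈set)
'd' @ 6: {9,10}
'c' @ 7: {7,8,11}  (accept∈set)
'd' @ 8: {9,10}
'c' @ 9: {7,8,11}  (accept∈set)
'd' @ 10: {9,10}
'c' @ 11: {7,8,11}  (accept∈set)
end set {7,8,11} — state 7 in

Answer: ACCEPT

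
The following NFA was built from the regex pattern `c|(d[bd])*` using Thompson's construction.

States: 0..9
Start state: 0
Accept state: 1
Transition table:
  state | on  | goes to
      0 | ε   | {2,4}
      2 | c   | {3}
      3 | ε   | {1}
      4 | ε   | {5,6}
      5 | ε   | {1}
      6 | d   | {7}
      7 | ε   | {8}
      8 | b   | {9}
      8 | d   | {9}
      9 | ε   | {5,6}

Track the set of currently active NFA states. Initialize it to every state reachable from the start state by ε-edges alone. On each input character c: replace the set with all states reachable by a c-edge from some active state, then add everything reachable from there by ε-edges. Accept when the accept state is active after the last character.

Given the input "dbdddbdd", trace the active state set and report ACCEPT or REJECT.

Answer: ACCEPT

Trace:
start: ε-closure({0}) = {0,1,2,4,5,6}
'd' @ 1: {7,8}
'b' @ 2: {1,5,6,9}  [accepting]
'd' @ 3: {7,8}
'd' @ 4: {1,5,6,9}  [accepting]
'd' @ 5: {7,8}
'b' @ 6: {1,5,6,9}  [accepting]
'd' @ 7: {7,8}
'd' @ 8: {1,5,6,9}  [accepting]
final: {1,5,6,9}; accept 1 in set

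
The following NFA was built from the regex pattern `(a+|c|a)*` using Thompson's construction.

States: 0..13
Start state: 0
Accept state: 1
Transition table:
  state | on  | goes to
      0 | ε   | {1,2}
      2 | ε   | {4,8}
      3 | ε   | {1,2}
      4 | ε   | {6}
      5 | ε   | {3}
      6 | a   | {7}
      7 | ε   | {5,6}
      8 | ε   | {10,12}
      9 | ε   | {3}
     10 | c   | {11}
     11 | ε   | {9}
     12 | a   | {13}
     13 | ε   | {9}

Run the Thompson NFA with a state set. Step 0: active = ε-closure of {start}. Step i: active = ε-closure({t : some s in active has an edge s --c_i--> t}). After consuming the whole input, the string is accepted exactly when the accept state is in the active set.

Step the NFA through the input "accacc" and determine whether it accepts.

start: ε-closure({0}) = {0,1,2,4,6,8,10,12}
'a' @ 1: {1,2,3,4,5,6,7,8,9,10,12,13}  [accepting]
'c' @ 2: {1,2,3,4,6,8,9,10,11,12}  [accepting]
'c' @ 3: {1,2,3,4,6,8,9,10,11,12}  [accepting]
'a' @ 4: {1,2,3,4,5,6,7,8,9,10,12,13}  [accepting]
'c' @ 5: {1,2,3,4,6,8,9,10,11,12}  [accepting]
'c' @ 6: {1,2,3,4,6,8,9,10,11,12}  [accepting]
after full input: {1,2,3,4,6,8,9,10,11,12}  (accept=1 in)

Answer: ACCEPT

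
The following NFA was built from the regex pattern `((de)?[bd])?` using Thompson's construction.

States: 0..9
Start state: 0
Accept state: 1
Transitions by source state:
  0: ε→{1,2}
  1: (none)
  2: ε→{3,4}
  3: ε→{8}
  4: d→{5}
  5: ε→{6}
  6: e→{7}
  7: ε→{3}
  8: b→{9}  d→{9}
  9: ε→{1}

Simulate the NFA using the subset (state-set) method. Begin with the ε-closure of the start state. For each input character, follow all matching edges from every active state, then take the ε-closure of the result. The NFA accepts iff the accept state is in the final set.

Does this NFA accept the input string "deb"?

start: ε-closure({0}) = {0,1,2,3,4,8}
'd' @ 1: {1,5,6,9}  (accept∈set)
'e' @ 2: {3,7,8}
'b' @ 3: {1,9}  (accept∈set)
after full input: {1,9}  (accept=1 in)

Answer: ACCEPT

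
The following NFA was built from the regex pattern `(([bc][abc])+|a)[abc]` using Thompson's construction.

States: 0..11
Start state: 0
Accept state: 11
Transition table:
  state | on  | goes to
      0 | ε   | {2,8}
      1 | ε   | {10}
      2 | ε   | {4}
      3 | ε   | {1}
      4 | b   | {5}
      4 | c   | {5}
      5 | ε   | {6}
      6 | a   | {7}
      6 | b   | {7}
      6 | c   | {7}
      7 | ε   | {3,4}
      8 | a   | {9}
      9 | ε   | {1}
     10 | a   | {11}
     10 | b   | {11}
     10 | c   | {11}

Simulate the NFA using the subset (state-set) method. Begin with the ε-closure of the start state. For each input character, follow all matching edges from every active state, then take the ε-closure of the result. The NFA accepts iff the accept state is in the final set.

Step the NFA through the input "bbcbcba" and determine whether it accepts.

Answer: ACCEPT

Trace:
initial (ε-close {0}): {0,2,4,8}
'b' @ 1: {5,6}
'b' @ 2: {1,3,4,7,10}
'c' @ 3: {5,6,11}  [accepting]
'b' @ 4: {1,3,4,7,10}
'c' @ 5: {5,6,11}  [accepting]
'b' @ 6: {1,3,4,7,10}
'a' @ 7: {11}  [accepting]
end set {11} — state 11 in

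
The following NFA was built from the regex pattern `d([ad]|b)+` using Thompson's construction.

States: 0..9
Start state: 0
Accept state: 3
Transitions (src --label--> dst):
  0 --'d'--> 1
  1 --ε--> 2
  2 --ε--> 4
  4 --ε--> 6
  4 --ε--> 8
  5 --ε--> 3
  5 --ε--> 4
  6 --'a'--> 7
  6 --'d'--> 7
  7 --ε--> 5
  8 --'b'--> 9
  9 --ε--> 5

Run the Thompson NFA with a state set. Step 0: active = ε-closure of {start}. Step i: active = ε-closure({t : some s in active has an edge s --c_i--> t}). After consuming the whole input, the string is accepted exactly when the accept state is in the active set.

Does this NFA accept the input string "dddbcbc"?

Answer: REJECT

Derivation:
initial (ε-close {0}): {0}
'd' @ 1: {1,2,4,6,8}
'd' @ 2: {3,4,5,6,7,8}  ✓accept
'd' @ 3: {3,4,5,6,7,8}  ✓accept
'b' @ 4: {3,4,5,6,8,9}  ✓accept
'c' @ 5: {}  — no active states
rest 'bc' ignored (set empty)
final: {}; accept 3 not in set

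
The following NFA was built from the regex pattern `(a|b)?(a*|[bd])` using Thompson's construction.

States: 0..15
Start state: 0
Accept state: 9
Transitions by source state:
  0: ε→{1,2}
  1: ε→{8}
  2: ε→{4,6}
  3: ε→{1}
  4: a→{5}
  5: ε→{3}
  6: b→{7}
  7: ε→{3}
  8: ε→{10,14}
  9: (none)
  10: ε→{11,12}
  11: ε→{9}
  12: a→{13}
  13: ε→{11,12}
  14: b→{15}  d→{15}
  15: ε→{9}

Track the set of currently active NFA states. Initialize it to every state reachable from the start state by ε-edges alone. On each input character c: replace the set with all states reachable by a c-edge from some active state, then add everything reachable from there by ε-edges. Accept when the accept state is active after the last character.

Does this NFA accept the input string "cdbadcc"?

S₀ = ε-closure({0}) = {0,1,2,4,6,8,9,10,11,12,14}
'c' @ 1: {}  — no active states
rest 'dbadcc' ignored (set empty)
after full input: {}  (accept=9 not in)

Answer: REJECT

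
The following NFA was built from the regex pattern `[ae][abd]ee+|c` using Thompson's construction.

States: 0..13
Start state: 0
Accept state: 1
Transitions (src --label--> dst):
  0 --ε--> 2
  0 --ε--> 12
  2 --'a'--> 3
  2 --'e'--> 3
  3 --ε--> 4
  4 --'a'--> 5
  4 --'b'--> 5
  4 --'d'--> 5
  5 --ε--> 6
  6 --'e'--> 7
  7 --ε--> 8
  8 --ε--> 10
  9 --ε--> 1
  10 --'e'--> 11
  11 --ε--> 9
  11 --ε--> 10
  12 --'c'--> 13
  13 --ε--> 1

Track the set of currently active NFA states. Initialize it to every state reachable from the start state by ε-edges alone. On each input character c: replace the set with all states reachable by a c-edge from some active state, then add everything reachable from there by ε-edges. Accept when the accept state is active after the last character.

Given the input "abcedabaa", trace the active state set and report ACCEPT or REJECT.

start: ε-closure({0}) = {0,2,12}
'a' @ 1: {3,4}
'b' @ 2: {5,6}
'c' @ 3: {}  — dead — no transitions
rest 'edabaa' ignored (set empty)
end set {} — state 1 not in

Answer: REJECT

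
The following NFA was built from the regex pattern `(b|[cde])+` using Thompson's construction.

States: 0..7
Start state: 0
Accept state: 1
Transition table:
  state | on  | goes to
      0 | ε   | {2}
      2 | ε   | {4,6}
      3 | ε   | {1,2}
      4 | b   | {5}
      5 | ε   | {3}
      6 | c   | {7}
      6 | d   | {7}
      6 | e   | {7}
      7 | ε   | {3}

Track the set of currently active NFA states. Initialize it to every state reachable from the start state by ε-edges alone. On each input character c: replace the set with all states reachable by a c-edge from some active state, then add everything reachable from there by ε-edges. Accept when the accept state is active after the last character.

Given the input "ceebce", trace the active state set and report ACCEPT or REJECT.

Answer: ACCEPT

Trace:
S₀ = ε-closure({0}) = {0,2,4,6}
'c' @ 1: {1,2,3,4,6,7}  [accepting]
'e' @ 2: {1,2,3,4,6,7}  [accepting]
'e' @ 3: {1,2,3,4,6,7}  [accepting]
'b' @ 4: {1,2,3,4,5,6}  [accepting]
'c' @ 5: {1,2,3,4,6,7}  [accepting]
'e' @ 6: {1,2,3,4,6,7}  [accepting]
final: {1,2,3,4,6,7}; accept 1 in set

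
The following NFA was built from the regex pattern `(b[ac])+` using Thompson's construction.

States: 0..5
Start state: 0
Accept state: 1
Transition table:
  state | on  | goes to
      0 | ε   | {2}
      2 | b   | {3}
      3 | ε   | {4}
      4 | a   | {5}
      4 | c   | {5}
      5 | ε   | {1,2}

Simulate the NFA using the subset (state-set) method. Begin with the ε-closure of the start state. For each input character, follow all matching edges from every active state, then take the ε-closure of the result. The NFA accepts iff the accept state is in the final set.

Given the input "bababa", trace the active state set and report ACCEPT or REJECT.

Answer: ACCEPT

Steps:
S₀ = ε-closure({0}) = {0,2}
'b' @ 1: {3,4}
'a' @ 2: {1,2,5}  ✓accept
'b' @ 3: {3,4}
'a' @ 4: {1,2,5}  ✓accept
'b' @ 5: {3,4}
'a' @ 6: {1,2,5}  ✓accept
end set {1,2,5} — state 1 in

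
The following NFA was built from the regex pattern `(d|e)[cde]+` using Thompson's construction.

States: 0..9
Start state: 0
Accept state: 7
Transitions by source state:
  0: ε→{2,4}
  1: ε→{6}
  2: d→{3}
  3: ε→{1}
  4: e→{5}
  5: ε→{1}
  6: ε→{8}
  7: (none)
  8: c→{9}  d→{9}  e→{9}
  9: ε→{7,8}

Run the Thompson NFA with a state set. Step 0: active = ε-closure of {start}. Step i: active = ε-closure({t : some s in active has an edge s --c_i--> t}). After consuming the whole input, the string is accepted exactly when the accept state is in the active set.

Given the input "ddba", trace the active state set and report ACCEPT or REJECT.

Answer: REJECT

Steps:
start: ε-closure({0}) = {0,2,4}
'd' @ 1: {1,3,6,8}
'd' @ 2: {7,8,9}  ✓accept
'b' @ 3: {}  — no active states
rest 'a' ignored (set empty)
final: {}; accept 7 not in set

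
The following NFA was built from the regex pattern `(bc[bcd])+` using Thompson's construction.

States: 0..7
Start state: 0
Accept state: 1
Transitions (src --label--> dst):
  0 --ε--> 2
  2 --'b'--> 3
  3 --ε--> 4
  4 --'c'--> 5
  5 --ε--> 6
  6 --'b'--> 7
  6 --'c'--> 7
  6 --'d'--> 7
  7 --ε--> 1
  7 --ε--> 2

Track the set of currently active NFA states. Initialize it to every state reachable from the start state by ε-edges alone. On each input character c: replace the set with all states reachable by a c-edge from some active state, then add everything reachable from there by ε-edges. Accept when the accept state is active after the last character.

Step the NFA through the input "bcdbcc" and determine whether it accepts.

start: ε-closure({0}) = {0,2}
'b' @ 1: {3,4}
'c' @ 2: {5,6}
'd' @ 3: {1,2,7}  ✓accept
'b' @ 4: {3,4}
'c' @ 5: {5,6}
'c' @ 6: {1,2,7}  ✓accept
final: {1,2,7}; accept 1 in set

Answer: ACCEPT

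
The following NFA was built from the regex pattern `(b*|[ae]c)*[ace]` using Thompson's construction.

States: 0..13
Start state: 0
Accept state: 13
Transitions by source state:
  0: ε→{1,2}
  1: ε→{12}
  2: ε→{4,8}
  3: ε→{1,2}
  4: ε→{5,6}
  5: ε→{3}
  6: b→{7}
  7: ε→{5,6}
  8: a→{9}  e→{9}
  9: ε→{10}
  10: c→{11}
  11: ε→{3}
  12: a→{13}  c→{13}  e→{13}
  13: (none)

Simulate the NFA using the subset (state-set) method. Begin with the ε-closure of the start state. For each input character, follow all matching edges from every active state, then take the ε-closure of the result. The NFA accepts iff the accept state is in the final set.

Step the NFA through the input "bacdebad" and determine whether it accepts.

Answer: REJECT

Trace:
start: ε-closure({0}) = {0,1,2,3,4,5,6,8,12}
'b' @ 1: {1,2,3,4,5,6,7,8,12}
'a' @ 2: {9,10,13}  ✓accept
'c' @ 3: {1,2,3,4,5,6,8,11,12}
'd' @ 4: {}  — state set empty
rest 'ebad' ignored (set empty)
after full input: {}  (accept=13 not in)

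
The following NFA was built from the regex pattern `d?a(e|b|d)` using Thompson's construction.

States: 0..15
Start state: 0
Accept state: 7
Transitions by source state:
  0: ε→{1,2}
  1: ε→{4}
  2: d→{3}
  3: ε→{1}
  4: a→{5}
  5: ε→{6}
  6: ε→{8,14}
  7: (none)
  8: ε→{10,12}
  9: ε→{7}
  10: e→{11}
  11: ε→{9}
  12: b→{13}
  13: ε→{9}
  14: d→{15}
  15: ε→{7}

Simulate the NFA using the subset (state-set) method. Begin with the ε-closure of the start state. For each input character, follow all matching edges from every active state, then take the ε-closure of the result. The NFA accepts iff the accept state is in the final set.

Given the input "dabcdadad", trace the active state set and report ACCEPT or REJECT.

initial (ε-close {0}): {0,1,2,4}
'd' @ 1: {1,3,4}
'a' @ 2: {5,6,8,10,12,14}
'b' @ 3: {7,9,13}  [accepting]
'c' @ 4: {}  — state set empty
rest 'dadad' ignored (set empty)
final: {}; accept 7 not in set

Answer: REJECT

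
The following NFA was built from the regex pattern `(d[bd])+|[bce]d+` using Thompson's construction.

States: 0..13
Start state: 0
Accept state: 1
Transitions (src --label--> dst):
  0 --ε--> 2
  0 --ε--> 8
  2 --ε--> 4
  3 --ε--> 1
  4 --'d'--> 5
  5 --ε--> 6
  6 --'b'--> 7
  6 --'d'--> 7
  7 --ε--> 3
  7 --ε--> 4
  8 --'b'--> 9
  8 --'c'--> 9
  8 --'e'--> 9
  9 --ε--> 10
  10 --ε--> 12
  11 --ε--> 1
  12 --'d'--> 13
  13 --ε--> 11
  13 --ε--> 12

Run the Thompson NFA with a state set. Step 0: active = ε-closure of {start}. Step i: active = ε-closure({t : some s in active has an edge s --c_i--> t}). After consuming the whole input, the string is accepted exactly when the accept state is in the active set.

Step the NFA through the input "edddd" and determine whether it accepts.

Answer: ACCEPT

Derivation:
S₀ = ε-closure({0}) = {0,2,4,8}
'e' @ 1: {9,10,12}
'd' @ 2: {1,11,12,13}  [accepting]
'd' @ 3: {1,11,12,13}  [accepting]
'd' @ 4: {1,11,12,13}  [accepting]
'd' @ 5: {1,11,12,13}  [accepting]
after full input: {1,11,12,13}  (accept=1 in)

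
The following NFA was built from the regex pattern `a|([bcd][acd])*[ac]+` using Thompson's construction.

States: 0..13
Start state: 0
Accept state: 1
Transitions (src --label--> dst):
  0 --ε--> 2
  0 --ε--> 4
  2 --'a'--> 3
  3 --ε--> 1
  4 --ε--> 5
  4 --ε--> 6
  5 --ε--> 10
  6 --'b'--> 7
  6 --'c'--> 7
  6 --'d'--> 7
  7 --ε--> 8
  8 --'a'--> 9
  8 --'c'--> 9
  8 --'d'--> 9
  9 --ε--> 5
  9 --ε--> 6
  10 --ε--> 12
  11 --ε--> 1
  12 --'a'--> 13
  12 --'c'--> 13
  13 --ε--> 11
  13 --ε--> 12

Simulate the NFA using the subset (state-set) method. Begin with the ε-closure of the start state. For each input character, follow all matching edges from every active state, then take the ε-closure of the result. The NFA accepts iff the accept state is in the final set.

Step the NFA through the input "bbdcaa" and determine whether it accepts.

S₀ = ε-closure({0}) = {0,2,4,5,6,10,12}
'b' @ 1: {7,8}
'b' @ 2: {}  — no active states
rest 'dcaa' ignored (set empty)
end set {} — state 1 not in

Answer: REJECT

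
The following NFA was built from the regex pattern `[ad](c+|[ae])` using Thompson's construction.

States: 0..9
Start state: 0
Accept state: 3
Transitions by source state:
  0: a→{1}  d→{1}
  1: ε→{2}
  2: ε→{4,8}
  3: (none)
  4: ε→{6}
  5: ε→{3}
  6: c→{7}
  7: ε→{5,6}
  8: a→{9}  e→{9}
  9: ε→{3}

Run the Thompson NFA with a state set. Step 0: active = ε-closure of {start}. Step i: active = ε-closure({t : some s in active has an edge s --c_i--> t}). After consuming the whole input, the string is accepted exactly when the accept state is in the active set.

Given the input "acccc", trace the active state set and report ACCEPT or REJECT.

S₀ = ε-closure({0}) = {0}
'a' @ 1: {1,2,4,6,8}
'c' @ 2: {3,5,6,7}  [accepting]
'c' @ 3: {3,5,6,7}  [accepting]
'c' @ 4: {3,5,6,7}  [accepting]
'c' @ 5: {3,5,6,7}  [accepting]
final: {3,5,6,7}; accept 3 in set

Answer: ACCEPT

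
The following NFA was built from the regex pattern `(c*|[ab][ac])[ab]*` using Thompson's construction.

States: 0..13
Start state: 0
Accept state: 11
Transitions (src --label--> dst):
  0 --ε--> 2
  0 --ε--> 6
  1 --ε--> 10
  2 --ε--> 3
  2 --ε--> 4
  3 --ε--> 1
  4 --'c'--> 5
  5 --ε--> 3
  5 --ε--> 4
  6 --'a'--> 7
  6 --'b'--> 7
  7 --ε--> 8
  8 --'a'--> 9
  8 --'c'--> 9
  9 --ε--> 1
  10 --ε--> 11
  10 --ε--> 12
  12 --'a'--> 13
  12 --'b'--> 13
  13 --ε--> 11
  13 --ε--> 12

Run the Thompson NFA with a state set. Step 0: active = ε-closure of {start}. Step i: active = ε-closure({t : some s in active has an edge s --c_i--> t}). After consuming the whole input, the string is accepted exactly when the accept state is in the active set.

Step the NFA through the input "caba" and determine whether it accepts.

Answer: ACCEPT

Steps:
S₀ = ε-closure({0}) = {0,1,2,3,4,6,10,11,12}
'c' @ 1: {1,3,4,5,10,11,12}  (accept∈set)
'a' @ 2: {11,12,13}  (accept∈set)
'b' @ 3: {11,12,13}  (accept∈set)
'a' @ 4: {11,12,13}  (accept∈set)
after full input: {11,12,13}  (accept=11 in)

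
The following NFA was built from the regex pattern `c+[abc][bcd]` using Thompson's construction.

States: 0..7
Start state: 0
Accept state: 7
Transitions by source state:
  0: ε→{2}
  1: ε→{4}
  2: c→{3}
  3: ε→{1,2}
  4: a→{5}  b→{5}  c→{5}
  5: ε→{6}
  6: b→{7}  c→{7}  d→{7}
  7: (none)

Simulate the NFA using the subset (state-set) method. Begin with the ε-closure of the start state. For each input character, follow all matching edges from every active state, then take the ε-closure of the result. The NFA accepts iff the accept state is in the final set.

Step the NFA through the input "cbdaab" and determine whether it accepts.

start: ε-closure({0}) = {0,2}
'c' @ 1: {1,2,3,4}
'b' @ 2: {5,6}
'd' @ 3: {7}  [accepting]
'a' @ 4: {}  — state set empty
rest 'ab' ignored (set empty)
end set {} — state 7 not in

Answer: REJECT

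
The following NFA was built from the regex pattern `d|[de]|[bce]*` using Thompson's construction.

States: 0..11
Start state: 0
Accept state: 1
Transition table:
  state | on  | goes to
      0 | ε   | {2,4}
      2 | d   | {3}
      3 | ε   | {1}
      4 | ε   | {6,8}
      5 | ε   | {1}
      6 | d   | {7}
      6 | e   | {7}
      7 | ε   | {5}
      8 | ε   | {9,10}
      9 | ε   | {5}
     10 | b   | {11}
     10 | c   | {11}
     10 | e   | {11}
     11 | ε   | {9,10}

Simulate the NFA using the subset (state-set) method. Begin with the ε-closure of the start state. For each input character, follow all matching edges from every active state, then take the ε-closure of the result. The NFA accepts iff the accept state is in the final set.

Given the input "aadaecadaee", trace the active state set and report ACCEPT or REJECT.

Answer: REJECT

Steps:
S₀ = ε-closure({0}) = {0,1,2,4,5,6,8,9,10}
'a' @ 1: {}  — dead — no transitions
rest 'adaecadaee' ignored (set empty)
final: {}; accept 1 not in set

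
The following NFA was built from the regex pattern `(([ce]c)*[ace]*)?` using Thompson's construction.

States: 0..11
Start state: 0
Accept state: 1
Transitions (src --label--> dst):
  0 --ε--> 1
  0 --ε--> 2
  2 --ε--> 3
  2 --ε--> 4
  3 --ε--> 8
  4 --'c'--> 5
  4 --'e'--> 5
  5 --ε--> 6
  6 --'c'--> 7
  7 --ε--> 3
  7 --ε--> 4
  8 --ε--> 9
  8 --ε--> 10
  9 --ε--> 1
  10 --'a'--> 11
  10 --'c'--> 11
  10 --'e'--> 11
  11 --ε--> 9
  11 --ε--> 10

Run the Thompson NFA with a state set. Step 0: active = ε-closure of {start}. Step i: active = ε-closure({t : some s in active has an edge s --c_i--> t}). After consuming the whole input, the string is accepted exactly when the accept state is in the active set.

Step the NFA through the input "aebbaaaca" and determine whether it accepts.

initial (ε-close {0}): {0,1,2,3,4,8,9,10}
'a' @ 1: {1,9,10,11}  [accepting]
'e' @ 2: {1,9,10,11}  [accepting]
'b' @ 3: {}  — state set empty
rest 'baaaca' ignored (set empty)
final: {}; accept 1 not in set

Answer: REJECT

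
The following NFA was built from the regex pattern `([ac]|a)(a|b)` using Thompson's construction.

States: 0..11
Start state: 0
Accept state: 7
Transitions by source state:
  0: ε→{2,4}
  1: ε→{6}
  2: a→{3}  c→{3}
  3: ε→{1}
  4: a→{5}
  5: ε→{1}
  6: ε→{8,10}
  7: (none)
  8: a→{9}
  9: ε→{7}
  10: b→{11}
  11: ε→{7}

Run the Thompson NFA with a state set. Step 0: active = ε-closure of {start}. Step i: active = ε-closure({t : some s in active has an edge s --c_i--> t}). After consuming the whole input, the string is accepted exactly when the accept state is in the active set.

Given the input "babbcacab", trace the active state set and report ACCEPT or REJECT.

start: ε-closure({0}) = {0,2,4}
'b' @ 1: {}  — state set empty
rest 'abbcacab' ignored (set empty)
final: {}; accept 7 not in set

Answer: REJECT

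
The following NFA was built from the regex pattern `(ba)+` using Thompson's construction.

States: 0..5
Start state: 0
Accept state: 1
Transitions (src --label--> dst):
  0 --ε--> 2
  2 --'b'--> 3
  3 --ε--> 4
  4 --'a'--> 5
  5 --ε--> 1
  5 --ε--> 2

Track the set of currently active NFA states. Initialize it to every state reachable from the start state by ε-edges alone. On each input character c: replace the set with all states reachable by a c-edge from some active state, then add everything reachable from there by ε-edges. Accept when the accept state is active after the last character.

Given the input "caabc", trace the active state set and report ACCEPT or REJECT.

Answer: REJECT

Derivation:
S₀ = ε-closure({0}) = {0,2}
'c' @ 1: {}  — state set empty
rest 'aabc' ignored (set empty)
after full input: {}  (accept=1 not in)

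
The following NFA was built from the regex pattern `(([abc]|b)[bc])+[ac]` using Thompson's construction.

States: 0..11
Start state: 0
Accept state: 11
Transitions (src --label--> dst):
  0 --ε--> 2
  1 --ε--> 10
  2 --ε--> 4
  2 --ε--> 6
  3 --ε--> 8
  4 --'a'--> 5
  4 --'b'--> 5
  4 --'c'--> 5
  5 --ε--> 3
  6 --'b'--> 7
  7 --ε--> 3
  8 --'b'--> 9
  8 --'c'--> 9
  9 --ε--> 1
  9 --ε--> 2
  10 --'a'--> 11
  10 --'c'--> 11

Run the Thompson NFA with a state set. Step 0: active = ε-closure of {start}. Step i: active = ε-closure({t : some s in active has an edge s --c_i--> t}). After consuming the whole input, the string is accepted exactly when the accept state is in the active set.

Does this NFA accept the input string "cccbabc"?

S₀ = ε-closure({0}) = {0,2,4,6}
'c' @ 1: {3,5,8}
'c' @ 2: {1,2,4,6,9,10}
'c' @ 3: {3,5,8,11}  (accept∈set)
'b' @ 4: {1,2,4,6,9,10}
'a' @ 5: {3,5,8,11}  (accept∈set)
'b' @ 6: {1,2,4,6,9,10}
'c' @ 7: {3,5,8,11}  (accept∈set)
end set {3,5,8,11} — state 11 in

Answer: ACCEPT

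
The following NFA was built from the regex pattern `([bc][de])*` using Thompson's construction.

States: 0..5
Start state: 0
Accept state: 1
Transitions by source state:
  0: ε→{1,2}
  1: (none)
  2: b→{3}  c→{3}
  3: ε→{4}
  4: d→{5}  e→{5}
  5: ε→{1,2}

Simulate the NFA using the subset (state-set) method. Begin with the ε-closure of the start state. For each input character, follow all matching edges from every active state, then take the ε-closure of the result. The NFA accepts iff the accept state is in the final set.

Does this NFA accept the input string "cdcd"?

Answer: ACCEPT

Derivation:
initial (ε-close {0}): {0,1,2}
'c' @ 1: {3,4}
'd' @ 2: {1,2,5}  (accept∈set)
'c' @ 3: {3,4}
'd' @ 4: {1,2,5}  (accept∈set)
after full input: {1,2,5}  (accept=1 in)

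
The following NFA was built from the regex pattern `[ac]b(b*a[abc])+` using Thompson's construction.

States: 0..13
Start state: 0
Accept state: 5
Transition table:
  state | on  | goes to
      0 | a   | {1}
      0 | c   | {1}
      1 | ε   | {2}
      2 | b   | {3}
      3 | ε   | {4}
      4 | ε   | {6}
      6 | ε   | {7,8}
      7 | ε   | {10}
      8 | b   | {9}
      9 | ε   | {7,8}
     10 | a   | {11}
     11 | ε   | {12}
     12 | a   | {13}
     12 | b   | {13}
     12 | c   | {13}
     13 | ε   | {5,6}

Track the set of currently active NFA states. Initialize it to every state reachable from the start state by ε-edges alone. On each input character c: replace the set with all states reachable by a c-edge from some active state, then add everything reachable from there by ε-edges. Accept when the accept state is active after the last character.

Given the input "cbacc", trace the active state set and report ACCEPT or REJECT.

Answer: REJECT

Derivation:
S₀ = ε-closure({0}) = {0}
'c' @ 1: {1,2}
'b' @ 2: {3,4,6,7,8,10}
'a' @ 3: {11,12}
'c' @ 4: {5,6,7,8,10,13}  (accept∈set)
'c' @ 5: {}  — dead — no transitions
after full input: {}  (accept=5 not in)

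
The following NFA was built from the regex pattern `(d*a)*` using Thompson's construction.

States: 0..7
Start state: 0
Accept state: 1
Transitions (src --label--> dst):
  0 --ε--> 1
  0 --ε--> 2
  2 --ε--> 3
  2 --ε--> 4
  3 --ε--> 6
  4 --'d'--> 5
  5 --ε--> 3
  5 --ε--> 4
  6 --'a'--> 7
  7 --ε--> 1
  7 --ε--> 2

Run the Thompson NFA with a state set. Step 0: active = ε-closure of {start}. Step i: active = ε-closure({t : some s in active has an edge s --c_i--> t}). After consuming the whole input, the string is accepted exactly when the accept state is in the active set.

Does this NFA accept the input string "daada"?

initial (ε-close {0}): {0,1,2,3,4,6}
'd' @ 1: {3,4,5,6}
'a' @ 2: {1,2,3,4,6,7}  (accept∈set)
'a' @ 3: {1,2,3,4,6,7}  (accept∈set)
'd' @ 4: {3,4,5,6}
'a' @ 5: {1,2,3,4,6,7}  (accept∈set)
end set {1,2,3,4,6,7} — state 1 in

Answer: ACCEPT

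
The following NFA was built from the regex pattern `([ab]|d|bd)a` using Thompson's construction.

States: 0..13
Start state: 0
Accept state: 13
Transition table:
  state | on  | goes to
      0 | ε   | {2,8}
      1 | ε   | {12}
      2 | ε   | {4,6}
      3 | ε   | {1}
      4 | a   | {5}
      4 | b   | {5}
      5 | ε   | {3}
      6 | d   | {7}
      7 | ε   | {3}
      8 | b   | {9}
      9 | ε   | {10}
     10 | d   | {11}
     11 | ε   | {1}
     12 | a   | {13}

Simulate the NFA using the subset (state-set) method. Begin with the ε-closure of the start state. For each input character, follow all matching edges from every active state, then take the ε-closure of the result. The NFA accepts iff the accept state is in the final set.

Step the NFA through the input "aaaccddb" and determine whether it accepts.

start: ε-closure({0}) = {0,2,4,6,8}
'a' @ 1: {1,3,5,12}
'a' @ 2: {13}  ✓accept
'a' @ 3: {}  — no active states
rest 'ccddb' ignored (set empty)
end set {} — state 13 not in

Answer: REJECT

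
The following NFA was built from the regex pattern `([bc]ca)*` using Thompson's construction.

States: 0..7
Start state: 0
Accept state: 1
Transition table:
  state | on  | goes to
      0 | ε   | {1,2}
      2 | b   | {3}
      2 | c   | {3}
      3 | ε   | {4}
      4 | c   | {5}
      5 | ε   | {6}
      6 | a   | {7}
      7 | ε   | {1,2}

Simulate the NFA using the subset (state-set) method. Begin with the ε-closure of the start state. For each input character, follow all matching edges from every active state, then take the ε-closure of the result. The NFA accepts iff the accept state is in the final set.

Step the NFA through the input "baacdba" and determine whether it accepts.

Answer: REJECT

Derivation:
initial (ε-close {0}): {0,1,2}
'b' @ 1: {3,4}
'a' @ 2: {}  — dead — no transitions
rest 'acdba' ignored (set empty)
final: {}; accept 1 not in set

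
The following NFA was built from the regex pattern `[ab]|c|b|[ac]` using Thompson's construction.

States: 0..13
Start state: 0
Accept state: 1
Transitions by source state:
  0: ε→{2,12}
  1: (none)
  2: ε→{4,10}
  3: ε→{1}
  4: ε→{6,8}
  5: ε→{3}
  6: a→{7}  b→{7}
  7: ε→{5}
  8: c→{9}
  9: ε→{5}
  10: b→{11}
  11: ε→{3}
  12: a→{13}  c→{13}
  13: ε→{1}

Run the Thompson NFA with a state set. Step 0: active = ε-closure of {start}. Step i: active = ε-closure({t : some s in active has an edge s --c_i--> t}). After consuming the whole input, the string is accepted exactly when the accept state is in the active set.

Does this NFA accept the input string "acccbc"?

S₀ = ε-closure({0}) = {0,2,4,6,8,10,12}
'a' @ 1: {1,3,5,7,13}  [accepting]
'c' @ 2: {}  — no active states
rest 'ccbc' ignored (set empty)
end set {} — state 1 not in

Answer: REJECT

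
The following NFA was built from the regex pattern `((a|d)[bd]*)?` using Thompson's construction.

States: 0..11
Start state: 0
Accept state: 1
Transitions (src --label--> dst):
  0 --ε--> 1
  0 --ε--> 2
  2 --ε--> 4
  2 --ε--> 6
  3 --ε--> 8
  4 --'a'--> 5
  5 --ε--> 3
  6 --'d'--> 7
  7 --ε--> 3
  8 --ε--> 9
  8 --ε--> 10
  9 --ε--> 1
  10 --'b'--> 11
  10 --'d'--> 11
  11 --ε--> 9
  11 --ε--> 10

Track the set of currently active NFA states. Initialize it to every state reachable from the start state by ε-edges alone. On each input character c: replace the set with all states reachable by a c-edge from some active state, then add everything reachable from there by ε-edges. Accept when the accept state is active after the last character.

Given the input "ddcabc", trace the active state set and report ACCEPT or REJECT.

initial (ε-close {0}): {0,1,2,4,6}
'd' @ 1: {1,3,7,8,9,10}  [accepting]
'd' @ 2: {1,9,10,11}  [accepting]
'c' @ 3: {}  — state set empty
rest 'abc' ignored (set empty)
after full input: {}  (accept=1 not in)

Answer: REJECT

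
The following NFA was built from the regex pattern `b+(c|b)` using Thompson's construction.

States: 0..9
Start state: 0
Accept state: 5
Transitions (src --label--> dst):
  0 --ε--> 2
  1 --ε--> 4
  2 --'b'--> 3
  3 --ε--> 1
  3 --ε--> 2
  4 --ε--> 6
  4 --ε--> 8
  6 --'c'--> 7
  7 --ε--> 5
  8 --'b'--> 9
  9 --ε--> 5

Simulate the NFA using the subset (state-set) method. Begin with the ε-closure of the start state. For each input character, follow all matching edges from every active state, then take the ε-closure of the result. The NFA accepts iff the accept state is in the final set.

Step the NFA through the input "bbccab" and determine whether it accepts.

initial (ε-close {0}): {0,2}
'b' @ 1: {1,2,3,4,6,8}
'b' @ 2: {1,2,3,4,5,6,8,9}  ✓accept
'c' @ 3: {5,7}  ✓accept
'c' @ 4: {}  — state set empty
rest 'ab' ignored (set empty)
final: {}; accept 5 not in set

Answer: REJECT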